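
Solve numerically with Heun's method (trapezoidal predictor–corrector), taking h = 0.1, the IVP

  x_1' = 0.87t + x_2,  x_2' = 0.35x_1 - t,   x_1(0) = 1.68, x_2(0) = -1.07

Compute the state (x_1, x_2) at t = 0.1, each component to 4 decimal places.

1.5803, -1.0181

Heun on (x_1,x_2): k1 = f(t_n, state_n); k2 = f(t_n + h, state_n + h·k1); state_{n+1} = state_n + (h/2)·(k1 + k2).
0.000000: (1.680000, -1.070000)
  k1 = (-1.070000, 0.588000)
  predictor → (1.573000, -1.011200)
  k2 = (-0.924200, 0.450550)
  → (1.580290, -1.018073)
(x_1(0.1), x_2(0.1)) ≈ (1.5803, -1.0181)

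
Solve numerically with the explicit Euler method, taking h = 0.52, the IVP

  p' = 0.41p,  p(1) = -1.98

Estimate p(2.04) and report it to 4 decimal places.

-2.9143

Euler: p_{n+1} = p_n + h·f(t_n, p_n).
t=1.000000, p=-1.980000: f=-0.811800 → p ← -1.980000 + 0.52·(-0.811800) = -2.402136
t=1.520000, p=-2.402136: f=-0.984876 → p ← -2.402136 + 0.52·(-0.984876) = -2.914271
p(2.04) ≈ -2.9143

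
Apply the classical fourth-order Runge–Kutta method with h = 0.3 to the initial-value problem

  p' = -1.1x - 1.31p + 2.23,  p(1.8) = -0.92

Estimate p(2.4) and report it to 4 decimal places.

-0.4704

RK4: k1 = f(x_n, p_n); k2 = f(x_n + h/2, p_n + (h/2)·k1); k3 = f(x_n + h/2, p_n + (h/2)·k2); k4 = f(x_n + h, p_n + h·k3); p_{n+1} = p_n + (h/6)·(k1 + 2k2 + 2k3 + k4).
x=1.800000, p=-0.920000:
  k1 = f(1.800000, -0.920000) = 1.455200
  k2 = f(1.950000, -0.701720) = 1.004253
  k3 = f(1.950000, -0.769362) = 1.092864
  k4 = f(2.100000, -0.592141) = 0.695704
  p ← -0.920000 + (0.3/6)·(k1 + 2k2 + 2k3 + k4) = -0.602743
x=2.100000, p=-0.602743:
  k1 = f(2.100000, -0.602743) = 0.709593
  k2 = f(2.250000, -0.496304) = 0.405158
  k3 = f(2.250000, -0.541969) = 0.464980
  k4 = f(2.400000, -0.463249) = 0.196856
  p ← -0.602743 + (0.3/6)·(k1 + 2k2 + 2k3 + k4) = -0.470407
p(2.4) ≈ -0.4704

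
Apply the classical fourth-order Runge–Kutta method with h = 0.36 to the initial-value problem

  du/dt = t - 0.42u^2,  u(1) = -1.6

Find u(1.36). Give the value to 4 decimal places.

RK4: k1 = f(t_n, u_n); k2 = f(t_n + h/2, u_n + (h/2)·k1); k3 = f(t_n + h/2, u_n + (h/2)·k2); k4 = f(t_n + h, u_n + h·k3); u_{n+1} = u_n + (h/6)·(k1 + 2k2 + 2k3 + k4).
t=1.000000, u=-1.600000:
  k1 = f(1.000000, -1.600000) = -0.075200
  k2 = f(1.180000, -1.613536) = 0.086531
  k3 = f(1.180000, -1.584424) = 0.125632
  k4 = f(1.360000, -1.554773) = 0.344726
  u ← -1.600000 + (0.36/6)·(k1 + 2k2 + 2k3 + k4) = -1.558369
u(1.36) ≈ -1.5584

-1.5584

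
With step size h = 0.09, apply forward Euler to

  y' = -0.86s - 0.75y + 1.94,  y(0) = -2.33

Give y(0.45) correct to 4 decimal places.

Euler: y_{n+1} = y_n + h·f(s_n, y_n).
s=0.000000, y=-2.330000: f=3.687500 → y ← -2.330000 + 0.09·3.687500 = -1.998125
s=0.090000, y=-1.998125: f=3.361194 → y ← -1.998125 + 0.09·3.361194 = -1.695618
s=0.180000, y=-1.695618: f=3.056913 → y ← -1.695618 + 0.09·3.056913 = -1.420495
s=0.270000, y=-1.420495: f=2.773172 → y ← -1.420495 + 0.09·2.773172 = -1.170910
s=0.360000, y=-1.170910: f=2.508582 → y ← -1.170910 + 0.09·2.508582 = -0.945138
y(0.45) ≈ -0.9451

-0.9451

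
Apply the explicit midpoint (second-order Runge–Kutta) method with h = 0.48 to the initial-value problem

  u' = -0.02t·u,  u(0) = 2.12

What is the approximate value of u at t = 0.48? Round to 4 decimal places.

Midpoint: k1 = f(t_n, u_n); k2 = f(t_n + h/2, u_n + (h/2)·k1); u_{n+1} = u_n + h·k2.
t=0.000000, u=2.120000:
  k1 = f(0.000000, 2.120000) = 0.000000
  k2 = f(0.240000, 2.120000) = -0.010176
  u ← 2.120000 + 0.48·(-0.010176) = 2.115116
u(0.48) ≈ 2.1151

2.1151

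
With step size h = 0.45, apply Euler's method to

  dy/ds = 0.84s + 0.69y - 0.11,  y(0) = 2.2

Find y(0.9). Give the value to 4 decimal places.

Euler: y_{n+1} = y_n + h·f(s_n, y_n).
s=0.000000, y=2.200000: f=1.408000 → y ← 2.200000 + 0.45·1.408000 = 2.833600
s=0.450000, y=2.833600: f=2.223184 → y ← 2.833600 + 0.45·2.223184 = 3.834033
y(0.9) ≈ 3.8340

3.8340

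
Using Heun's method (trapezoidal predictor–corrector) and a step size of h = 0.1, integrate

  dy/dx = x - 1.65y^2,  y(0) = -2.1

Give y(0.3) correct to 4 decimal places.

Heun: k1 = f(x_n, y_n); k2 = f(x_n + h, y_n + h·k1); y_{n+1} = y_n + (h/2)·(k1 + k2).
x=0.000000, y=-2.100000:
  k1 = f(0.000000, -2.100000) = -7.276500
  k2 = f(0.100000, -2.827650) = -13.092747
  y ← -2.100000 + (0.1/2)·(-7.276500 + (-13.092747)) = -3.118462
x=0.100000, y=-3.118462:
  k1 = f(0.100000, -3.118462) = -15.945932
  k2 = f(0.200000, -4.713056) = -36.451274
  y ← -3.118462 + (0.1/2)·(-15.945932 + (-36.451274)) = -5.738323
x=0.200000, y=-5.738323:
  k1 = f(0.200000, -5.738323) = -54.131773
  k2 = f(0.300000, -11.151500) = -204.887322
  y ← -5.738323 + (0.1/2)·(-54.131773 + (-204.887322)) = -18.689277
y(0.3) ≈ -18.6893

-18.6893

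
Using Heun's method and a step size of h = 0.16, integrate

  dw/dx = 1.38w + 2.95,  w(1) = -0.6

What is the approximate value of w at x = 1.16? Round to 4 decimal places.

Heun: k1 = f(x_n, w_n); k2 = f(x_n + h, w_n + h·k1); w_{n+1} = w_n + (h/2)·(k1 + k2).
x=1.000000, w=-0.600000:
  k1 = f(1.000000, -0.600000) = 2.122000
  k2 = f(1.160000, -0.260480) = 2.590538
  w ← -0.600000 + (0.16/2)·(2.122000 + 2.590538) = -0.222997
w(1.16) ≈ -0.2230

-0.2230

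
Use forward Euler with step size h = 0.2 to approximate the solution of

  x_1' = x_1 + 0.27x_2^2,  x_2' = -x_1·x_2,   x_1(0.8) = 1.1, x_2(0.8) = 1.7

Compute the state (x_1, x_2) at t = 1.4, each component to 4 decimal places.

2.2866, 0.5857

Euler on (x_1,x_2): x_1_{n+1} = x_1_n + h·x_1', x_2_{n+1} = x_2_n + h·x_2'.
0.800000: (1.100000, 1.700000); f=(1.880300, -1.870000) → (1.476060, 1.326000)
1.000000: (1.476060, 1.326000); f=(1.950795, -1.957256) → (1.866219, 0.934549)
1.200000: (1.866219, 0.934549); f=(2.102032, -1.744073) → (2.286625, 0.585734)
(x_1(1.4), x_2(1.4)) ≈ (2.2866, 0.5857)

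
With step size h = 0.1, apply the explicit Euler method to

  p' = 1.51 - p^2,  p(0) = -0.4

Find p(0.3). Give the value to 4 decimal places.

Euler: p_{n+1} = p_n + h·f(t_n, p_n).
t=0.000000, p=-0.400000: f=1.350000 → p ← -0.400000 + 0.1·1.350000 = -0.265000
t=0.100000, p=-0.265000: f=1.439775 → p ← -0.265000 + 0.1·1.439775 = -0.121023
t=0.200000, p=-0.121023: f=1.495354 → p ← -0.121023 + 0.1·1.495354 = 0.028513
p(0.3) ≈ 0.0285

0.0285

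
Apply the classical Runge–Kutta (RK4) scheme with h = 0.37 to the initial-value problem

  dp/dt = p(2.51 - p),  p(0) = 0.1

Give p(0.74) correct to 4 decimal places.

0.5256

RK4: k1 = f(t_n, p_n); k2 = f(t_n + h/2, p_n + (h/2)·k1); k3 = f(t_n + h/2, p_n + (h/2)·k2); k4 = f(t_n + h, p_n + h·k3); p_{n+1} = p_n + (h/6)·(k1 + 2k2 + 2k3 + k4).
t=0.000000, p=0.100000:
  k1 = f(0.000000, 0.100000) = 0.241000
  k2 = f(0.185000, 0.144585) = 0.342004
  k3 = f(0.185000, 0.163271) = 0.383152
  k4 = f(0.370000, 0.241766) = 0.548382
  p ← 0.100000 + (0.37/6)·(k1 + 2k2 + 2k3 + k4) = 0.238114
t=0.370000, p=0.238114:
  k1 = f(0.370000, 0.238114) = 0.540969
  k2 = f(0.555000, 0.338194) = 0.734491
  k3 = f(0.555000, 0.373995) = 0.798856
  k4 = f(0.740000, 0.533691) = 1.054738
  p ← 0.238114 + (0.37/6)·(k1 + 2k2 + 2k3 + k4) = 0.525629
p(0.74) ≈ 0.5256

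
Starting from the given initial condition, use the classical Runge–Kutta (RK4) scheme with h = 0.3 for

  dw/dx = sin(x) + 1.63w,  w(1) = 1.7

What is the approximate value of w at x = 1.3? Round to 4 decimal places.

RK4: k1 = f(x_n, w_n); k2 = f(x_n + h/2, w_n + (h/2)·k1); k3 = f(x_n + h/2, w_n + (h/2)·k2); k4 = f(x_n + h, w_n + h·k3); w_{n+1} = w_n + (h/6)·(k1 + 2k2 + 2k3 + k4).
x=1.000000, w=1.700000:
  k1 = f(1.000000, 1.700000) = 3.612471
  k2 = f(1.150000, 2.241871) = 4.567013
  k3 = f(1.150000, 2.385052) = 4.800399
  k4 = f(1.300000, 3.140120) = 6.081953
  w ← 1.700000 + (0.3/6)·(k1 + 2k2 + 2k3 + k4) = 3.121462
w(1.3) ≈ 3.1215

3.1215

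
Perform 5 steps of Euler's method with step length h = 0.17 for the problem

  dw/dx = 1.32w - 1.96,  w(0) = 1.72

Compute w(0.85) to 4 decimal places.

Euler: w_{n+1} = w_n + h·f(x_n, w_n).
x=0.000000, w=1.720000: f=0.310400 → w ← 1.720000 + 0.17·0.310400 = 1.772768
x=0.170000, w=1.772768: f=0.380054 → w ← 1.772768 + 0.17·0.380054 = 1.837377
x=0.340000, w=1.837377: f=0.465338 → w ← 1.837377 + 0.17·0.465338 = 1.916485
x=0.510000, w=1.916485: f=0.569760 → w ← 1.916485 + 0.17·0.569760 = 2.013344
x=0.680000, w=2.013344: f=0.697614 → w ← 2.013344 + 0.17·0.697614 = 2.131938
w(0.85) ≈ 2.1319

2.1319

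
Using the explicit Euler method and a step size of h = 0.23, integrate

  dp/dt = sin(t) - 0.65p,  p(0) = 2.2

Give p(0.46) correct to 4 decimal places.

Euler: p_{n+1} = p_n + h·f(t_n, p_n).
t=0.000000, p=2.200000: f=-1.430000 → p ← 2.200000 + 0.23·(-1.430000) = 1.871100
t=0.230000, p=1.871100: f=-0.988237 → p ← 1.871100 + 0.23·(-0.988237) = 1.643805
p(0.46) ≈ 1.6438

1.6438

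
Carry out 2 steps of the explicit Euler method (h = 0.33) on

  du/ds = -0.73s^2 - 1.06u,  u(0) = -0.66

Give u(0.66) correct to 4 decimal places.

-0.3053

Euler: u_{n+1} = u_n + h·f(s_n, u_n).
s=0.000000, u=-0.660000: f=0.699600 → u ← -0.660000 + 0.33·0.699600 = -0.429132
s=0.330000, u=-0.429132: f=0.375383 → u ← -0.429132 + 0.33·0.375383 = -0.305256
u(0.66) ≈ -0.3053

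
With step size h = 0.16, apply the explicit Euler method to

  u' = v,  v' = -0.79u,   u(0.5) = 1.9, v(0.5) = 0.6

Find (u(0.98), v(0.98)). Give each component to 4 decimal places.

2.0708, -0.1520

Euler on (u,v): u_{n+1} = u_n + h·u', v_{n+1} = v_n + h·v'.
0.500000: (1.900000, 0.600000); f=(0.600000, -1.501000) → (1.996000, 0.359840)
0.660000: (1.996000, 0.359840); f=(0.359840, -1.576840) → (2.053574, 0.107546)
0.820000: (2.053574, 0.107546); f=(0.107546, -1.622324) → (2.070782, -0.152026)
(u(0.98), v(0.98)) ≈ (2.0708, -0.1520)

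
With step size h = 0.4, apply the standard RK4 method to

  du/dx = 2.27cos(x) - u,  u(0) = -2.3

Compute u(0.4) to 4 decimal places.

RK4: k1 = f(x_n, u_n); k2 = f(x_n + h/2, u_n + (h/2)·k1); k3 = f(x_n + h/2, u_n + (h/2)·k2); k4 = f(x_n + h, u_n + h·k3); u_{n+1} = u_n + (h/6)·(k1 + 2k2 + 2k3 + k4).
x=0.000000, u=-2.300000:
  k1 = f(0.000000, -2.300000) = 4.570000
  k2 = f(0.200000, -1.386000) = 3.610751
  k3 = f(0.200000, -1.577850) = 3.802601
  k4 = f(0.400000, -0.778960) = 2.869768
  u ← -2.300000 + (0.4/6)·(k1 + 2k2 + 2k3 + k4) = -0.815569
u(0.4) ≈ -0.8156

-0.8156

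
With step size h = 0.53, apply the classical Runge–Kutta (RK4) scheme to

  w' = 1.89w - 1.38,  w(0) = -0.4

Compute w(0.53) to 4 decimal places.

-2.3358

RK4: k1 = f(s_n, w_n); k2 = f(s_n + h/2, w_n + (h/2)·k1); k3 = f(s_n + h/2, w_n + (h/2)·k2); k4 = f(s_n + h, w_n + h·k3); w_{n+1} = w_n + (h/6)·(k1 + 2k2 + 2k3 + k4).
s=0.000000, w=-0.400000:
  k1 = f(0.000000, -0.400000) = -2.136000
  k2 = f(0.265000, -0.966040) = -3.205816
  k3 = f(0.265000, -1.249541) = -3.741633
  k4 = f(0.530000, -2.383065) = -5.883994
  w ← -0.400000 + (0.53/6)·(k1 + 2k2 + 2k3 + k4) = -2.335815
w(0.53) ≈ -2.3358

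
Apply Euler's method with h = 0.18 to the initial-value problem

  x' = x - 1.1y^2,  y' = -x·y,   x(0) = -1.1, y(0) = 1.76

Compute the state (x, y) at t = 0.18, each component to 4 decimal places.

-1.9113, 2.1085

Euler on (x,y): x_{n+1} = x_n + h·x', y_{n+1} = y_n + h·y'.
0.000000: (-1.100000, 1.760000); f=(-4.507360, 1.936000) → (-1.911325, 2.108480)
(x(0.18), y(0.18)) ≈ (-1.9113, 2.1085)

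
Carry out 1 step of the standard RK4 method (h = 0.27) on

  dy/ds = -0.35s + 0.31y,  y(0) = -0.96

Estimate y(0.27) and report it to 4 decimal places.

RK4: k1 = f(s_n, y_n); k2 = f(s_n + h/2, y_n + (h/2)·k1); k3 = f(s_n + h/2, y_n + (h/2)·k2); k4 = f(s_n + h, y_n + h·k3); y_{n+1} = y_n + (h/6)·(k1 + 2k2 + 2k3 + k4).
s=0.000000, y=-0.960000:
  k1 = f(0.000000, -0.960000) = -0.297600
  k2 = f(0.135000, -1.000176) = -0.357305
  k3 = f(0.135000, -1.008236) = -0.359803
  k4 = f(0.270000, -1.057147) = -0.422216
  y ← -0.960000 + (0.27/6)·(k1 + 2k2 + 2k3 + k4) = -1.056931
y(0.27) ≈ -1.0569

-1.0569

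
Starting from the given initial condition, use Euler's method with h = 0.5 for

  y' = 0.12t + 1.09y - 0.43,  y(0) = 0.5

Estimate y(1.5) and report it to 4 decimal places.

Euler: y_{n+1} = y_n + h·f(t_n, y_n).
t=0.000000, y=0.500000: f=0.115000 → y ← 0.500000 + 0.5·0.115000 = 0.557500
t=0.500000, y=0.557500: f=0.237675 → y ← 0.557500 + 0.5·0.237675 = 0.676338
t=1.000000, y=0.676338: f=0.427208 → y ← 0.676338 + 0.5·0.427208 = 0.889941
y(1.5) ≈ 0.8899

0.8899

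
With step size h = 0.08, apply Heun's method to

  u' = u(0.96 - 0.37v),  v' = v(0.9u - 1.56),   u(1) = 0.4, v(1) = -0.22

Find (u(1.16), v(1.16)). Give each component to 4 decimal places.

Heun on (u,v): k1 = f(s_n, state_n); k2 = f(s_n + h, state_n + h·k1); state_{n+1} = state_n + (h/2)·(k1 + k2).
1.000000: (0.400000, -0.220000)
  k1 = (0.416560, 0.264000)
  predictor → (0.433325, -0.198880)
  k2 = (0.447878, 0.232691)
  → (0.434578, -0.200132)
1.080000: (0.434578, -0.200132)
  k1 = (0.449374, 0.233931)
  predictor → (0.470527, -0.181418)
  k2 = (0.483290, 0.206186)
  → (0.471884, -0.182528)
(u(1.16), v(1.16)) ≈ (0.4719, -0.1825)

0.4719, -0.1825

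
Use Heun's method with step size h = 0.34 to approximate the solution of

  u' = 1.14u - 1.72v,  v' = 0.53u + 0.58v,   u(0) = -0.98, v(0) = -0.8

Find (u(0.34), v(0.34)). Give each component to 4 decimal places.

-0.7772, -1.1594

Heun on (u,v): k1 = f(x_n, state_n); k2 = f(x_n + h, state_n + h·k1); state_{n+1} = state_n + (h/2)·(k1 + k2).
0.000000: (-0.980000, -0.800000)
  k1 = (0.258800, -0.983400)
  predictor → (-0.892008, -1.134356)
  k2 = (0.934203, -1.130691)
  → (-0.777189, -1.159395)
(u(0.34), v(0.34)) ≈ (-0.7772, -1.1594)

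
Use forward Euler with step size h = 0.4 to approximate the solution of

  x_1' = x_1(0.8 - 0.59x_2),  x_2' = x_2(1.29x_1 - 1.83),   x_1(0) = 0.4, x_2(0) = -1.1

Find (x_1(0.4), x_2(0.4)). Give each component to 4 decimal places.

Euler on (x_1,x_2): x_1_{n+1} = x_1_n + h·x_1', x_2_{n+1} = x_2_n + h·x_2'.
0.000000: (0.400000, -1.100000); f=(0.579600, 1.445400) → (0.631840, -0.521840)
(x_1(0.4), x_2(0.4)) ≈ (0.6318, -0.5218)

0.6318, -0.5218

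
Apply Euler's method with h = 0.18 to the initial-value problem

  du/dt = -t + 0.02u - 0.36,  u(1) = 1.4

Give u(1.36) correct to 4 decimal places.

Euler: u_{n+1} = u_n + h·f(t_n, u_n).
t=1.000000, u=1.400000: f=-1.332000 → u ← 1.400000 + 0.18·(-1.332000) = 1.160240
t=1.180000, u=1.160240: f=-1.516795 → u ← 1.160240 + 0.18·(-1.516795) = 0.887217
u(1.36) ≈ 0.8872

0.8872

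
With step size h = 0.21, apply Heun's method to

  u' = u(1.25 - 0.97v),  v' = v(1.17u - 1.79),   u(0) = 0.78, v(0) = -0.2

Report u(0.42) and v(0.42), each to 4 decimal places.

1.4040, -0.1580

Heun on (u,v): k1 = f(x_n, state_n); k2 = f(x_n + h, state_n + h·k1); state_{n+1} = state_n + (h/2)·(k1 + k2).
0.000000: (0.780000, -0.200000)
  k1 = (1.126320, 0.175480)
  predictor → (1.016527, -0.163149)
  k2 = (1.431529, 0.097998)
  → (1.048574, -0.171285)
0.210000: (1.048574, -0.171285)
  k1 = (1.484934, 0.096462)
  predictor → (1.360410, -0.151028)
  k2 = (1.899809, 0.029952)
  → (1.403972, -0.158011)
(u(0.42), v(0.42)) ≈ (1.4040, -0.1580)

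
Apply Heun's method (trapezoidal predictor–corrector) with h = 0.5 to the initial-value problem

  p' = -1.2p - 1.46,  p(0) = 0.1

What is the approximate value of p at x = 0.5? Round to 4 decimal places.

-0.4530

Heun: k1 = f(x_n, p_n); k2 = f(x_n + h, p_n + h·k1); p_{n+1} = p_n + (h/2)·(k1 + k2).
x=0.000000, p=0.100000:
  k1 = f(0.000000, 0.100000) = -1.580000
  k2 = f(0.500000, -0.690000) = -0.632000
  p ← 0.100000 + (0.5/2)·(-1.580000 + (-0.632000)) = -0.453000
p(0.5) ≈ -0.4530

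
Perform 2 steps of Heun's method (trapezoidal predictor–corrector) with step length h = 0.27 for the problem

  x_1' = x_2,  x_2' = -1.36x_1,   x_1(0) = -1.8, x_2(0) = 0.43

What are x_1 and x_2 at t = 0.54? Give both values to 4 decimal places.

Heun on (x_1,x_2): k1 = f(t_n, state_n); k2 = f(t_n + h, state_n + h·k1); state_{n+1} = state_n + (h/2)·(k1 + k2).
0.000000: (-1.800000, 0.430000)
  k1 = (0.430000, 2.448000)
  predictor → (-1.683900, 1.090960)
  k2 = (1.090960, 2.290104)
  → (-1.594670, 1.069644)
0.270000: (-1.594670, 1.069644)
  k1 = (1.069644, 2.168752)
  predictor → (-1.305867, 1.655207)
  k2 = (1.655207, 1.775978)
  → (-1.226816, 1.602183)
(x_1(0.54), x_2(0.54)) ≈ (-1.2268, 1.6022)

-1.2268, 1.6022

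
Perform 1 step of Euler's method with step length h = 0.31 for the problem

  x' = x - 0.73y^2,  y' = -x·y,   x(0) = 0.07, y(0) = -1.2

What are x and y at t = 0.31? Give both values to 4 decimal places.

-0.2342, -1.1740

Euler on (x,y): x_{n+1} = x_n + h·x', y_{n+1} = y_n + h·y'.
0.000000: (0.070000, -1.200000); f=(-0.981200, 0.084000) → (-0.234172, -1.173960)
(x(0.31), y(0.31)) ≈ (-0.2342, -1.1740)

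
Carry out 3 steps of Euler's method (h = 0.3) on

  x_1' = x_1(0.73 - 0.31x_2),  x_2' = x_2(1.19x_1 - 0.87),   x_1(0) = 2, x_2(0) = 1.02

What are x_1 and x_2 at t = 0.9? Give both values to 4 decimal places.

Euler on (x_1,x_2): x_1_{n+1} = x_1_n + h·x_1', x_2_{n+1} = x_2_n + h·x_2'.
0.000000: (2.000000, 1.020000); f=(0.827600, 1.540200) → (2.248280, 1.482060)
0.300000: (2.248280, 1.482060); f=(0.608298, 2.675790) → (2.430769, 2.284797)
0.600000: (2.430769, 2.284797); f=(0.052779, 4.621266) → (2.446603, 3.671177)
(x_1(0.9), x_2(0.9)) ≈ (2.4466, 3.6712)

2.4466, 3.6712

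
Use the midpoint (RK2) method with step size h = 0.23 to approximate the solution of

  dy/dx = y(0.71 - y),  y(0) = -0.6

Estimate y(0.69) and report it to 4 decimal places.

Midpoint: k1 = f(x_n, y_n); k2 = f(x_n + h/2, y_n + (h/2)·k1); y_{n+1} = y_n + h·k2.
x=0.000000, y=-0.600000:
  k1 = f(0.000000, -0.600000) = -0.786000
  k2 = f(0.115000, -0.690390) = -0.966815
  y ← -0.600000 + 0.23·(-0.966815) = -0.822368
x=0.230000, y=-0.822368:
  k1 = f(0.230000, -0.822368) = -1.260169
  k2 = f(0.345000, -0.967287) = -1.622418
  y ← -0.822368 + 0.23·(-1.622418) = -1.195524
x=0.460000, y=-1.195524:
  k1 = f(0.460000, -1.195524) = -2.278098
  k2 = f(0.575000, -1.457505) = -3.159149
  y ← -1.195524 + 0.23·(-3.159149) = -1.922128
y(0.69) ≈ -1.9221

-1.9221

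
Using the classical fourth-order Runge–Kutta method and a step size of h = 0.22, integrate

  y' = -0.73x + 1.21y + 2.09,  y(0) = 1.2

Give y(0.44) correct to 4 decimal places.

3.1728

RK4: k1 = f(x_n, y_n); k2 = f(x_n + h/2, y_n + (h/2)·k1); k3 = f(x_n + h/2, y_n + (h/2)·k2); k4 = f(x_n + h, y_n + h·k3); y_{n+1} = y_n + (h/6)·(k1 + 2k2 + 2k3 + k4).
x=0.000000, y=1.200000:
  k1 = f(0.000000, 1.200000) = 3.542000
  k2 = f(0.110000, 1.589620) = 3.933140
  k3 = f(0.110000, 1.632645) = 3.985201
  k4 = f(0.220000, 2.076744) = 4.442260
  y ← 1.200000 + (0.22/6)·(k1 + 2k2 + 2k3 + k4) = 2.073435
x=0.220000, y=2.073435:
  k1 = f(0.220000, 2.073435) = 4.438256
  k2 = f(0.330000, 2.561643) = 4.948688
  k3 = f(0.330000, 2.617790) = 5.016626
  k4 = f(0.440000, 3.177092) = 5.613082
  y ← 2.073435 + (0.22/6)·(k1 + 2k2 + 2k3 + k4) = 3.172773
y(0.44) ≈ 3.1728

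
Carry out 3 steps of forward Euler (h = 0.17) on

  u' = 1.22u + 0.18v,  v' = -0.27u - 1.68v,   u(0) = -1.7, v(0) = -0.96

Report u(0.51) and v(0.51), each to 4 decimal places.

-3.0679, -0.1257

Euler on (u,v): u_{n+1} = u_n + h·u', v_{n+1} = v_n + h·v'.
0.000000: (-1.700000, -0.960000); f=(-2.246800, 2.071800) → (-2.081956, -0.607794)
0.170000: (-2.081956, -0.607794); f=(-2.649389, 1.583222) → (-2.532352, -0.338646)
0.340000: (-2.532352, -0.338646); f=(-3.150426, 1.252661) → (-3.067925, -0.125694)
(u(0.51), v(0.51)) ≈ (-3.0679, -0.1257)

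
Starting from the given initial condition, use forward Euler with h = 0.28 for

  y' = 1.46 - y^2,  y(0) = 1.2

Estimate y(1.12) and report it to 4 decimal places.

Euler: y_{n+1} = y_n + h·f(x_n, y_n).
x=0.000000, y=1.200000: f=0.020000 → y ← 1.200000 + 0.28·0.020000 = 1.205600
x=0.280000, y=1.205600: f=0.006529 → y ← 1.205600 + 0.28·0.006529 = 1.207428
x=0.560000, y=1.207428: f=0.002118 → y ← 1.207428 + 0.28·0.002118 = 1.208021
x=0.840000, y=1.208021: f=0.000685 → y ← 1.208021 + 0.28·0.000685 = 1.208213
y(1.12) ≈ 1.2082

1.2082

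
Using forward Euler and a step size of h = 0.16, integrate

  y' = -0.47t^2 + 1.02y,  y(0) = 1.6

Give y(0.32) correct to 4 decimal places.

2.1629

Euler: y_{n+1} = y_n + h·f(t_n, y_n).
t=0.000000, y=1.600000: f=1.632000 → y ← 1.600000 + 0.16·1.632000 = 1.861120
t=0.160000, y=1.861120: f=1.886310 → y ← 1.861120 + 0.16·1.886310 = 2.162930
y(0.32) ≈ 2.1629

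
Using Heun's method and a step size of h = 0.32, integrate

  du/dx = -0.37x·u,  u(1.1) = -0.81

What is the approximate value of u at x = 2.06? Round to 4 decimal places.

Heun: k1 = f(x_n, u_n); k2 = f(x_n + h, u_n + h·k1); u_{n+1} = u_n + (h/2)·(k1 + k2).
x=1.100000, u=-0.810000:
  k1 = f(1.100000, -0.810000) = 0.329670
  k2 = f(1.420000, -0.704506) = 0.370147
  u ← -0.810000 + (0.32/2)·(0.329670 + 0.370147) = -0.698029
x=1.420000, u=-0.698029:
  k1 = f(1.420000, -0.698029) = 0.366745
  k2 = f(1.740000, -0.580671) = 0.373836
  u ← -0.698029 + (0.32/2)·(0.366745 + 0.373836) = -0.579536
x=1.740000, u=-0.579536:
  k1 = f(1.740000, -0.579536) = 0.373106
  k2 = f(2.060000, -0.460143) = 0.350721
  u ← -0.579536 + (0.32/2)·(0.373106 + 0.350721) = -0.463724
u(2.06) ≈ -0.4637

-0.4637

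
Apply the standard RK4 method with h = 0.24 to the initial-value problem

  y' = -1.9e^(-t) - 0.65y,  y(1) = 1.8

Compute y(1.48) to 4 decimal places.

RK4: k1 = f(t_n, y_n); k2 = f(t_n + h/2, y_n + (h/2)·k1); k3 = f(t_n + h/2, y_n + (h/2)·k2); k4 = f(t_n + h, y_n + h·k3); y_{n+1} = y_n + (h/6)·(k1 + 2k2 + 2k3 + k4).
t=1.000000, y=1.800000:
  k1 = f(1.000000, 1.800000) = -1.868971
  k2 = f(1.120000, 1.575723) = -1.644152
  k3 = f(1.120000, 1.602702) = -1.661688
  k4 = f(1.240000, 1.401195) = -1.460607
  y ← 1.800000 + (0.24/6)·(k1 + 2k2 + 2k3 + k4) = 1.402350
t=1.240000, y=1.402350:
  k1 = f(1.240000, 1.402350) = -1.461357
  k2 = f(1.360000, 1.226987) = -1.285197
  k3 = f(1.360000, 1.248126) = -1.298937
  k4 = f(1.480000, 1.090605) = -1.141405
  y ← 1.402350 + (0.24/6)·(k1 + 2k2 + 2k3 + k4) = 1.091508
y(1.48) ≈ 1.0915

1.0915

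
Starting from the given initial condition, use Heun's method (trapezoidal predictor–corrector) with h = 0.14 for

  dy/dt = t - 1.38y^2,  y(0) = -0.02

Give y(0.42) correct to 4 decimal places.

0.0677

Heun: k1 = f(t_n, y_n); k2 = f(t_n + h, y_n + h·k1); y_{n+1} = y_n + (h/2)·(k1 + k2).
t=0.000000, y=-0.020000:
  k1 = f(0.000000, -0.020000) = -0.000552
  k2 = f(0.140000, -0.020077) = 0.139444
  y ← -0.020000 + (0.14/2)·(-0.000552 + 0.139444) = -0.010278
t=0.140000, y=-0.010278:
  k1 = f(0.140000, -0.010278) = 0.139854
  k2 = f(0.280000, 0.009302) = 0.279881
  y ← -0.010278 + (0.14/2)·(0.139854 + 0.279881) = 0.019104
t=0.280000, y=0.019104:
  k1 = f(0.280000, 0.019104) = 0.279496
  k2 = f(0.420000, 0.058233) = 0.415320
  y ← 0.019104 + (0.14/2)·(0.279496 + 0.415320) = 0.067741
y(0.42) ≈ 0.0677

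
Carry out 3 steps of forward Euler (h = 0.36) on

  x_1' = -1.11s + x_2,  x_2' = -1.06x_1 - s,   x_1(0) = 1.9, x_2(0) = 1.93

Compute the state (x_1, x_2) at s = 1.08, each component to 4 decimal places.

Euler on (x_1,x_2): x_1_{n+1} = x_1_n + h·x_1', x_2_{n+1} = x_2_n + h·x_2'.
0.000000: (1.900000, 1.930000); f=(1.930000, -2.014000) → (2.594800, 1.204960)
0.360000: (2.594800, 1.204960); f=(0.805360, -3.110488) → (2.884730, 0.085184)
0.720000: (2.884730, 0.085184); f=(-0.714016, -3.777813) → (2.627684, -1.274828)
(x_1(1.08), x_2(1.08)) ≈ (2.6277, -1.2748)

2.6277, -1.2748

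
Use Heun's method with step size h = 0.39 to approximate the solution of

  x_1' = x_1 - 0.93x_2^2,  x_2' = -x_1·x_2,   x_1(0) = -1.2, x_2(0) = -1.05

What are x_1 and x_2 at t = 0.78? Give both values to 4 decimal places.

-7.1124, -6.3353

Heun on (x_1,x_2): k1 = f(t_n, state_n); k2 = f(t_n + h, state_n + h·k1); state_{n+1} = state_n + (h/2)·(k1 + k2).
0.000000: (-1.200000, -1.050000)
  k1 = (-2.225325, -1.260000)
  predictor → (-2.067877, -1.541400)
  k2 = (-4.277477, -3.187425)
  → (-2.468046, -1.917248)
0.390000: (-2.468046, -1.917248)
  k1 = (-5.886577, -4.731857)
  predictor → (-4.763811, -3.762672)
  k2 = (-17.930473, -17.924660)
  → (-7.112371, -6.335269)
(x_1(0.78), x_2(0.78)) ≈ (-7.1124, -6.3353)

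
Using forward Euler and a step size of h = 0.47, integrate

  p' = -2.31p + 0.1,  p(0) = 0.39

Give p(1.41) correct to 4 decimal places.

0.0431

Euler: p_{n+1} = p_n + h·f(x_n, p_n).
x=0.000000, p=0.390000: f=-0.800900 → p ← 0.390000 + 0.47·(-0.800900) = 0.013577
x=0.470000, p=0.013577: f=0.068637 → p ← 0.013577 + 0.47·0.068637 = 0.045836
x=0.940000, p=0.045836: f=-0.005882 → p ← 0.045836 + 0.47·(-0.005882) = 0.043072
p(1.41) ≈ 0.0431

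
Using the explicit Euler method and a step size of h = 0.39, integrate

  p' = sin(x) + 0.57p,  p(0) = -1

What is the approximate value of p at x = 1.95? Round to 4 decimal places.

Euler: p_{n+1} = p_n + h·f(x_n, p_n).
x=0.000000, p=-1.000000: f=-0.570000 → p ← -1.000000 + 0.39·(-0.570000) = -1.222300
x=0.390000, p=-1.222300: f=-0.316523 → p ← -1.222300 + 0.39·(-0.316523) = -1.345744
x=0.780000, p=-1.345744: f=-0.063795 → p ← -1.345744 + 0.39·(-0.063795) = -1.370624
x=1.170000, p=-1.370624: f=0.139495 → p ← -1.370624 + 0.39·0.139495 = -1.316221
x=1.560000, p=-1.316221: f=0.249696 → p ← -1.316221 + 0.39·0.249696 = -1.218839
p(1.95) ≈ -1.2188

-1.2188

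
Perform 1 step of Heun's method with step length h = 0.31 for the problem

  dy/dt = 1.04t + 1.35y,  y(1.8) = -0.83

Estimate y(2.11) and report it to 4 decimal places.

-0.4983

Heun: k1 = f(t_n, y_n); k2 = f(t_n + h, y_n + h·k1); y_{n+1} = y_n + (h/2)·(k1 + k2).
t=1.800000, y=-0.830000:
  k1 = f(1.800000, -0.830000) = 0.751500
  k2 = f(2.110000, -0.597035) = 1.388403
  y ← -0.830000 + (0.31/2)·(0.751500 + 1.388403) = -0.498315
y(2.11) ≈ -0.4983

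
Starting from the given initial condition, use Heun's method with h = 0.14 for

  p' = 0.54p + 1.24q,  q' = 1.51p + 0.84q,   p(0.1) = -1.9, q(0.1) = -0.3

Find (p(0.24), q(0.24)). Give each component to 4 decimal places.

Heun on (p,q): k1 = f(t_n, state_n); k2 = f(t_n + h, state_n + h·k1); state_{n+1} = state_n + (h/2)·(k1 + k2).
0.100000: (-1.900000, -0.300000)
  k1 = (-1.398000, -3.121000)
  predictor → (-2.095720, -0.736940)
  k2 = (-2.045494, -3.783567)
  → (-2.141045, -0.783320)
(p(0.24), q(0.24)) ≈ (-2.1410, -0.7833)

-2.1410, -0.7833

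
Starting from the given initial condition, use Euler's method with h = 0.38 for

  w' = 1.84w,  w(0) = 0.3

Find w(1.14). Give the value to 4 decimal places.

1.4718

Euler: w_{n+1} = w_n + h·f(s_n, w_n).
s=0.000000, w=0.300000: f=0.552000 → w ← 0.300000 + 0.38·0.552000 = 0.509760
s=0.380000, w=0.509760: f=0.937958 → w ← 0.509760 + 0.38·0.937958 = 0.866184
s=0.760000, w=0.866184: f=1.593779 → w ← 0.866184 + 0.38·1.593779 = 1.471820
w(1.14) ≈ 1.4718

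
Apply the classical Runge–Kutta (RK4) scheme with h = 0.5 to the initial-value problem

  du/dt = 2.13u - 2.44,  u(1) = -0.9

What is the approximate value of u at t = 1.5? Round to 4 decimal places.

-4.7600

RK4: k1 = f(t_n, u_n); k2 = f(t_n + h/2, u_n + (h/2)·k1); k3 = f(t_n + h/2, u_n + (h/2)·k2); k4 = f(t_n + h, u_n + h·k3); u_{n+1} = u_n + (h/6)·(k1 + 2k2 + 2k3 + k4).
t=1.000000, u=-0.900000:
  k1 = f(1.000000, -0.900000) = -4.357000
  k2 = f(1.250000, -1.989250) = -6.677103
  k3 = f(1.250000, -2.569276) = -7.912557
  k4 = f(1.500000, -4.856279) = -12.783873
  u ← -0.900000 + (0.5/6)·(k1 + 2k2 + 2k3 + k4) = -4.760016
u(1.5) ≈ -4.7600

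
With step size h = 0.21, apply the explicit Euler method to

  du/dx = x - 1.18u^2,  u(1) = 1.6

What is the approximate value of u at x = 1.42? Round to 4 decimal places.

Euler: u_{n+1} = u_n + h·f(x_n, u_n).
x=1.000000, u=1.600000: f=-2.020800 → u ← 1.600000 + 0.21·(-2.020800) = 1.175632
x=1.210000, u=1.175632: f=-0.420891 → u ← 1.175632 + 0.21·(-0.420891) = 1.087245
u(1.42) ≈ 1.0872

1.0872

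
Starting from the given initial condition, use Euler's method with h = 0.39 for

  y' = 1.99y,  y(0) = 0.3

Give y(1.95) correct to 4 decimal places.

5.3022

Euler: y_{n+1} = y_n + h·f(s_n, y_n).
s=0.000000, y=0.300000: f=0.597000 → y ← 0.300000 + 0.39·0.597000 = 0.532830
s=0.390000, y=0.532830: f=1.060332 → y ← 0.532830 + 0.39·1.060332 = 0.946359
s=0.780000, y=0.946359: f=1.883255 → y ← 0.946359 + 0.39·1.883255 = 1.680829
s=1.170000, y=1.680829: f=3.344849 → y ← 1.680829 + 0.39·3.344849 = 2.985320
s=1.560000, y=2.985320: f=5.940787 → y ← 2.985320 + 0.39·5.940787 = 5.302227
y(1.95) ≈ 5.3022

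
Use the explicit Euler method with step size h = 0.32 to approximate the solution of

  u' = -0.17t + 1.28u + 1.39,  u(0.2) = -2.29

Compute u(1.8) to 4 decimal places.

Euler: u_{n+1} = u_n + h·f(t_n, u_n).
t=0.200000, u=-2.290000: f=-1.575200 → u ← -2.290000 + 0.32·(-1.575200) = -2.794064
t=0.520000, u=-2.794064: f=-2.274802 → u ← -2.794064 + 0.32·(-2.274802) = -3.522001
t=0.840000, u=-3.522001: f=-3.260961 → u ← -3.522001 + 0.32·(-3.260961) = -4.565508
t=1.160000, u=-4.565508: f=-4.651050 → u ← -4.565508 + 0.32·(-4.651050) = -6.053844
t=1.480000, u=-6.053844: f=-6.610521 → u ← -6.053844 + 0.32·(-6.610521) = -8.169211
u(1.8) ≈ -8.1692

-8.1692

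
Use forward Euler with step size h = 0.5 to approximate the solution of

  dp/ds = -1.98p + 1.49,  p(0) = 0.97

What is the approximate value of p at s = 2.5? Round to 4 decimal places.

Euler: p_{n+1} = p_n + h·f(s_n, p_n).
s=0.000000, p=0.970000: f=-0.430600 → p ← 0.970000 + 0.5·(-0.430600) = 0.754700
s=0.500000, p=0.754700: f=-0.004306 → p ← 0.754700 + 0.5·(-0.004306) = 0.752547
s=1.000000, p=0.752547: f=-0.000043 → p ← 0.752547 + 0.5·(-0.000043) = 0.752525
s=1.500000, p=0.752525: f=0.000000 → p ← 0.752525 + 0.5·0.000000 = 0.752525
s=2.000000, p=0.752525: f=0.000000 → p ← 0.752525 + 0.5·0.000000 = 0.752525
p(2.5) ≈ 0.7525

0.7525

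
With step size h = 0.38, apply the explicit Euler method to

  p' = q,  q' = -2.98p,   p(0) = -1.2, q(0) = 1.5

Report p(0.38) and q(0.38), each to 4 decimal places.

Euler on (p,q): p_{n+1} = p_n + h·p', q_{n+1} = q_n + h·q'.
0.000000: (-1.200000, 1.500000); f=(1.500000, 3.576000) → (-0.630000, 2.858880)
(p(0.38), q(0.38)) ≈ (-0.6300, 2.8589)

-0.6300, 2.8589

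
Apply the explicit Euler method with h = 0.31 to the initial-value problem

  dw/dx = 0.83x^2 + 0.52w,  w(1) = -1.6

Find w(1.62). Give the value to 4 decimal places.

-1.4171

Euler: w_{n+1} = w_n + h·f(x_n, w_n).
x=1.000000, w=-1.600000: f=-0.002000 → w ← -1.600000 + 0.31·(-0.002000) = -1.600620
x=1.310000, w=-1.600620: f=0.592041 → w ← -1.600620 + 0.31·0.592041 = -1.417087
w(1.62) ≈ -1.4171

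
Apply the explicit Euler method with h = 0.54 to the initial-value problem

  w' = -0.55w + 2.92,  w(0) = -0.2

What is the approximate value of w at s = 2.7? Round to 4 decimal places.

4.3632

Euler: w_{n+1} = w_n + h·f(s_n, w_n).
s=0.000000, w=-0.200000: f=3.030000 → w ← -0.200000 + 0.54·3.030000 = 1.436200
s=0.540000, w=1.436200: f=2.130090 → w ← 1.436200 + 0.54·2.130090 = 2.586449
s=1.080000, w=2.586449: f=1.497453 → w ← 2.586449 + 0.54·1.497453 = 3.395073
s=1.620000, w=3.395073: f=1.052710 → w ← 3.395073 + 0.54·1.052710 = 3.963537
s=2.160000, w=3.963537: f=0.740055 → w ← 3.963537 + 0.54·0.740055 = 4.363166
w(2.7) ≈ 4.3632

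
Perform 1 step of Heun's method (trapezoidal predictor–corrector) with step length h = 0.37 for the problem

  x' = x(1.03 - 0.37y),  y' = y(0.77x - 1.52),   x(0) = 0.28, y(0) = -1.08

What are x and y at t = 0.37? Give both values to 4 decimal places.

0.4520, -0.6963

Heun on (x,y): k1 = f(t_n, state_n); k2 = f(t_n + h, state_n + h·k1); state_{n+1} = state_n + (h/2)·(k1 + k2).
0.000000: (0.280000, -1.080000)
  k1 = (0.400288, 1.408752)
  predictor → (0.428107, -0.558762)
  k2 = (0.529457, 0.665127)
  → (0.452003, -0.696332)
(x(0.37), y(0.37)) ≈ (0.4520, -0.6963)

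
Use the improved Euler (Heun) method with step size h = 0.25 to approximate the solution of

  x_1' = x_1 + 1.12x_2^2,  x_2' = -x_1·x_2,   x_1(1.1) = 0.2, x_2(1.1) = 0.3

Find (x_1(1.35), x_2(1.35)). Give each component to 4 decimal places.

Heun on (x_1,x_2): k1 = f(t_n, state_n); k2 = f(t_n + h, state_n + h·k1); state_{n+1} = state_n + (h/2)·(k1 + k2).
1.100000: (0.200000, 0.300000)
  k1 = (0.300800, -0.060000)
  predictor → (0.275200, 0.285000)
  k2 = (0.366172, -0.078432)
  → (0.283371, 0.282696)
(x_1(1.35), x_2(1.35)) ≈ (0.2834, 0.2827)

0.2834, 0.2827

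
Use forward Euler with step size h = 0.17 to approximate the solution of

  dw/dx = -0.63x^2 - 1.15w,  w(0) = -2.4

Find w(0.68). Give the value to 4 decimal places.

Euler: w_{n+1} = w_n + h·f(x_n, w_n).
x=0.000000, w=-2.400000: f=2.760000 → w ← -2.400000 + 0.17·2.760000 = -1.930800
x=0.170000, w=-1.930800: f=2.202213 → w ← -1.930800 + 0.17·2.202213 = -1.556424
x=0.340000, w=-1.556424: f=1.717059 → w ← -1.556424 + 0.17·1.717059 = -1.264524
x=0.510000, w=-1.264524: f=1.290339 → w ← -1.264524 + 0.17·1.290339 = -1.045166
w(0.68) ≈ -1.0452

-1.0452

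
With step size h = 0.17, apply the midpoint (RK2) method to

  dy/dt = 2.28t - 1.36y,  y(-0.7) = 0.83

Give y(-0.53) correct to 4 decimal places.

0.4533

Midpoint: k1 = f(t_n, y_n); k2 = f(t_n + h/2, y_n + (h/2)·k1); y_{n+1} = y_n + h·k2.
t=-0.700000, y=0.830000:
  k1 = f(-0.700000, 0.830000) = -2.724800
  k2 = f(-0.615000, 0.598392) = -2.216013
  y ← 0.830000 + 0.17·(-2.216013) = 0.453278
y(-0.53) ≈ 0.4533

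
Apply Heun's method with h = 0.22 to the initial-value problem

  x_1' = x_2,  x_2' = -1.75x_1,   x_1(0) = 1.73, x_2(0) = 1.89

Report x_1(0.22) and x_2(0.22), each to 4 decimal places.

Heun on (x_1,x_2): k1 = f(s_n, state_n); k2 = f(s_n + h, state_n + h·k1); state_{n+1} = state_n + (h/2)·(k1 + k2).
0.000000: (1.730000, 1.890000)
  k1 = (1.890000, -3.027500)
  predictor → (2.145800, 1.223950)
  k2 = (1.223950, -3.755150)
  → (2.072535, 1.143908)
(x_1(0.22), x_2(0.22)) ≈ (2.0725, 1.1439)

2.0725, 1.1439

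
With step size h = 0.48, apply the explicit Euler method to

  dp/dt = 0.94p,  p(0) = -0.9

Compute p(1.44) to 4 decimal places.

Euler: p_{n+1} = p_n + h·f(t_n, p_n).
t=0.000000, p=-0.900000: f=-0.846000 → p ← -0.900000 + 0.48·(-0.846000) = -1.306080
t=0.480000, p=-1.306080: f=-1.227715 → p ← -1.306080 + 0.48·(-1.227715) = -1.895383
t=0.960000, p=-1.895383: f=-1.781660 → p ← -1.895383 + 0.48·(-1.781660) = -2.750580
p(1.44) ≈ -2.7506

-2.7506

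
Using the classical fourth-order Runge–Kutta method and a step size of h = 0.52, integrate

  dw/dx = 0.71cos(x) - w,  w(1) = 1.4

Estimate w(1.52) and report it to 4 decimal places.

0.9134

RK4: k1 = f(x_n, w_n); k2 = f(x_n + h/2, w_n + (h/2)·k1); k3 = f(x_n + h/2, w_n + (h/2)·k2); k4 = f(x_n + h, w_n + h·k3); w_{n+1} = w_n + (h/6)·(k1 + 2k2 + 2k3 + k4).
x=1.000000, w=1.400000:
  k1 = f(1.000000, 1.400000) = -1.016385
  k2 = f(1.260000, 1.135740) = -0.918610
  k3 = f(1.260000, 1.161161) = -0.944031
  k4 = f(1.520000, 0.909104) = -0.873054
  w ← 1.400000 + (0.52/6)·(k1 + 2k2 + 2k3 + k4) = 0.913391
w(1.52) ≈ 0.9134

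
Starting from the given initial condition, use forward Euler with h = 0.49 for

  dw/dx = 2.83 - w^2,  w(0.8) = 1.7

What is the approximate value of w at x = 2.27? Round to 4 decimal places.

Euler: w_{n+1} = w_n + h·f(x_n, w_n).
x=0.800000, w=1.700000: f=-0.060000 → w ← 1.700000 + 0.49·(-0.060000) = 1.670600
x=1.290000, w=1.670600: f=0.039096 → w ← 1.670600 + 0.49·0.039096 = 1.689757
x=1.780000, w=1.689757: f=-0.025278 → w ← 1.689757 + 0.49·(-0.025278) = 1.677371
w(2.27) ≈ 1.6774

1.6774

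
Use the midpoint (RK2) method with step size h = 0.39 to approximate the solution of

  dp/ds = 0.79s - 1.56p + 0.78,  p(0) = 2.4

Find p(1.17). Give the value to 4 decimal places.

Midpoint: k1 = f(s_n, p_n); k2 = f(s_n + h/2, p_n + (h/2)·k1); p_{n+1} = p_n + h·k2.
s=0.000000, p=2.400000:
  k1 = f(0.000000, 2.400000) = -2.964000
  k2 = f(0.195000, 1.822020) = -1.908301
  p ← 2.400000 + 0.39·(-1.908301) = 1.655763
s=0.390000, p=1.655763:
  k1 = f(0.390000, 1.655763) = -1.494890
  k2 = f(0.585000, 1.364259) = -0.886094
  p ← 1.655763 + 0.39·(-0.886094) = 1.310186
s=0.780000, p=1.310186:
  k1 = f(0.780000, 1.310186) = -0.647690
  k2 = f(0.975000, 1.183886) = -0.296613
  p ← 1.310186 + 0.39·(-0.296613) = 1.194507
p(1.17) ≈ 1.1945

1.1945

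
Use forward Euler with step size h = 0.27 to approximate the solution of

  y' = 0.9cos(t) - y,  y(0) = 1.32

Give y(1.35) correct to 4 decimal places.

0.7817

Euler: y_{n+1} = y_n + h·f(t_n, y_n).
t=0.000000, y=1.320000: f=-0.420000 → y ← 1.320000 + 0.27·(-0.420000) = 1.206600
t=0.270000, y=1.206600: f=-0.339206 → y ← 1.206600 + 0.27·(-0.339206) = 1.115014
t=0.540000, y=1.115014: f=-0.343077 → y ← 1.115014 + 0.27·(-0.343077) = 1.022384
t=0.810000, y=1.022384: f=-0.401835 → y ← 1.022384 + 0.27·(-0.401835) = 0.913888
t=1.080000, y=0.913888: f=-0.489693 → y ← 0.913888 + 0.27·(-0.489693) = 0.781671
y(1.35) ≈ 0.7817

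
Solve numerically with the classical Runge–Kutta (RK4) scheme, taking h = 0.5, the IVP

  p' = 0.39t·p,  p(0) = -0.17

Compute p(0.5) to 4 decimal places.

-0.1785

RK4: k1 = f(t_n, p_n); k2 = f(t_n + h/2, p_n + (h/2)·k1); k3 = f(t_n + h/2, p_n + (h/2)·k2); k4 = f(t_n + h, p_n + h·k3); p_{n+1} = p_n + (h/6)·(k1 + 2k2 + 2k3 + k4).
t=0.000000, p=-0.170000:
  k1 = f(0.000000, -0.170000) = 0.000000
  k2 = f(0.250000, -0.170000) = -0.016575
  k3 = f(0.250000, -0.174144) = -0.016979
  k4 = f(0.500000, -0.178490) = -0.034805
  p ← -0.170000 + (0.5/6)·(k1 + 2k2 + 2k3 + k4) = -0.178493
p(0.5) ≈ -0.1785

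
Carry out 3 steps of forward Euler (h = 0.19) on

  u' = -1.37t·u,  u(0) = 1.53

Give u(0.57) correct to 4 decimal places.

1.3105

Euler: u_{n+1} = u_n + h·f(t_n, u_n).
t=0.000000, u=1.530000: f=0.000000 → u ← 1.530000 + 0.19·0.000000 = 1.530000
t=0.190000, u=1.530000: f=-0.398259 → u ← 1.530000 + 0.19·(-0.398259) = 1.454331
t=0.380000, u=1.454331: f=-0.757125 → u ← 1.454331 + 0.19·(-0.757125) = 1.310477
u(0.57) ≈ 1.3105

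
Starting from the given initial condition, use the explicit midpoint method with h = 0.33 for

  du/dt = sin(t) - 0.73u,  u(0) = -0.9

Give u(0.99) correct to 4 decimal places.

Midpoint: k1 = f(t_n, u_n); k2 = f(t_n + h/2, u_n + (h/2)·k1); u_{n+1} = u_n + h·k2.
t=0.000000, u=-0.900000:
  k1 = f(0.000000, -0.900000) = 0.657000
  k2 = f(0.165000, -0.791595) = 0.742117
  u ← -0.900000 + 0.33·0.742117 = -0.655101
t=0.330000, u=-0.655101:
  k1 = f(0.330000, -0.655101) = 0.802267
  k2 = f(0.495000, -0.522727) = 0.856623
  u ← -0.655101 + 0.33·0.856623 = -0.372416
t=0.660000, u=-0.372416:
  k1 = f(0.660000, -0.372416) = 0.884981
  k2 = f(0.825000, -0.226394) = 0.899816
  u ← -0.372416 + 0.33·0.899816 = -0.075477
u(0.99) ≈ -0.0755

-0.0755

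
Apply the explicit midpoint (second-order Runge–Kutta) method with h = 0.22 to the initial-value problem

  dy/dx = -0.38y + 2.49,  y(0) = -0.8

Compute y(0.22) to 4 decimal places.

Midpoint: k1 = f(x_n, y_n); k2 = f(x_n + h/2, y_n + (h/2)·k1); y_{n+1} = y_n + h·k2.
x=0.000000, y=-0.800000:
  k1 = f(0.000000, -0.800000) = 2.794000
  k2 = f(0.110000, -0.492660) = 2.677211
  y ← -0.800000 + 0.22·2.677211 = -0.211014
y(0.22) ≈ -0.2110

-0.2110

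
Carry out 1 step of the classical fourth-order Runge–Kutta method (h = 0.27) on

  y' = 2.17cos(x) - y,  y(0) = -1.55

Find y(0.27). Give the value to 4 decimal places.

-0.6765

RK4: k1 = f(x_n, y_n); k2 = f(x_n + h/2, y_n + (h/2)·k1); k3 = f(x_n + h/2, y_n + (h/2)·k2); k4 = f(x_n + h, y_n + h·k3); y_{n+1} = y_n + (h/6)·(k1 + 2k2 + 2k3 + k4).
x=0.000000, y=-1.550000:
  k1 = f(0.000000, -1.550000) = 3.720000
  k2 = f(0.135000, -1.047800) = 3.198056
  k3 = f(0.135000, -1.118262) = 3.268518
  k4 = f(0.270000, -0.667500) = 2.758883
  y ← -1.550000 + (0.27/6)·(k1 + 2k2 + 2k3 + k4) = -0.676459
y(0.27) ≈ -0.6765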